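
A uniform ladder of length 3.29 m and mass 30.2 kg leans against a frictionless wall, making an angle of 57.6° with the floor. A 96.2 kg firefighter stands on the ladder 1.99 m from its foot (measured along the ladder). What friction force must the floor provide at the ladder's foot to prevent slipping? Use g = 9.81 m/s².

f ≈ 456 N

About the foot of the ladder:
Ladder weight 30.2×9.81 = 296.3 N acts at 1.645 m along the ladder; its horizontal arm is 1.645·cos57.6° = 0.8814 m → τ = 261.2 N·m clockwise.
Firefighter: 96.2×9.81 = 943.7 N at 1.99 m → arm 1.066 m → τ = 1006 N·m clockwise.
Wall normal N acts horizontally at the top; its moment arm is the height L sinθ = 3.29·sin57.6° = 2.778 m, counterclockwise.
Στ = 0 ⇒ N × 2.778 = 1267 ⇒ N = 456 N.
ΣFx = 0: friction at the foot balances the wall's push, so f = N_wall = 456 N.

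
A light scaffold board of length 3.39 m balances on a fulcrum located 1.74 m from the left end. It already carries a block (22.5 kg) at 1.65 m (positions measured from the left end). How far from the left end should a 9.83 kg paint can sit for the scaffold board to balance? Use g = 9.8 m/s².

x ≈ 1.95 m from the left end

Choose the fulcrum (at 1.74 m from the left end) as the axis so the support reaction has zero arm there.
Block: 22.5 × 9.8 = 220.5 N down at 1.65 m → arm 0.09 m, τ = 220.5 × 0.09 = 19.84 N·m counterclockwise.
Net moment of existing loads = 19.84 N·m counterclockwise.
The paint can weighs 9.83 × 9.8 = 96.33 N and must supply an equal clockwise moment, so its lever arm about the fulcrum is 19.84 / 96.33 = 0.206 m.
That puts it at 1.74 + 0.206 = 1.95 m from the left end.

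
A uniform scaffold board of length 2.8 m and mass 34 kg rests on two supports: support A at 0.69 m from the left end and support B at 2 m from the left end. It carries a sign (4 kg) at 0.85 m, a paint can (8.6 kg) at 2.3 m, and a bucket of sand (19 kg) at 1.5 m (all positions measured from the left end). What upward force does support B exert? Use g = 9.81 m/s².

Choose support A as the axis so its reaction then has zero moment arm.
Beam weight: 34 × 9.81 = 333.5 N down at 1.4 m → arm 0.71 m, τ = 333.5 × 0.71 = 236.8 N·m clockwise.
Sign: 4 × 9.81 = 39.24 N down at 0.85 m → arm 0.16 m, τ = 39.24 × 0.16 = 6.278 N·m clockwise.
Paint can: 8.6 × 9.81 = 84.37 N down at 2.3 m → arm 1.61 m, τ = 84.37 × 1.61 = 135.8 N·m clockwise.
Bucket of sand: 19 × 9.81 = 186.4 N down at 1.5 m → arm 0.81 m, τ = 186.4 × 0.81 = 151 N·m clockwise.
Net load moment about support A = 529.9 N·m clockwise.
Reaction R at support B is upward at 2 m, arm 1.31 m → moment R × 1.31 counterclockwise.
Balancing moments: R × 1.31 = 529.9, giving R = 405 N.

R_B ≈ 405 N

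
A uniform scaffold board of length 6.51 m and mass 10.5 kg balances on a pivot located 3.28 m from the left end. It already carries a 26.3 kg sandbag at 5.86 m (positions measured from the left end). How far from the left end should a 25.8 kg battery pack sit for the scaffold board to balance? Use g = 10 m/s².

x ≈ 0.66 m from the left end

Take moments about the pivot (at 3.28 m from the left end).
Beam weight: 10.5 × 10 = 105 N down at 3.255 m → arm 0.025 m, τ = 105 × 0.025 = 2.625 N·m counterclockwise.
Sandbag: 26.3 × 10 = 263 N down at 5.86 m → arm 2.58 m, τ = 263 × 2.58 = 678.5 N·m clockwise.
Net moment of existing loads = 675.9 N·m clockwise.
The battery pack weighs 25.8 × 10 = 258 N and must supply an equal counterclockwise moment, so its lever arm about the pivot is 675.9 / 258 = 2.62 m.
That puts it at 3.28 − 2.62 = 0.66 m from the left end.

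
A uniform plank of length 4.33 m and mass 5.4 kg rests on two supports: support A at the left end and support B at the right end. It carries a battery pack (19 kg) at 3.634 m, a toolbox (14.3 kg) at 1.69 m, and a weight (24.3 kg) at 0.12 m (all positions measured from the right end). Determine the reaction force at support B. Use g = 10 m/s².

R_B ≈ 381 N

Choose support A as the axis so its reaction then has zero moment arm.
Beam weight: 5.4 × 10 = 54 N down at 2.165 m → arm 2.165 m, τ = 54 × 2.165 = 116.9 N·m clockwise.
Battery pack: 19 × 10 = 190 N down at 3.634 m → arm 0.696 m, τ = 190 × 0.696 = 132.2 N·m clockwise.
Toolbox: 14.3 × 10 = 143 N down at 1.69 m → arm 2.64 m, τ = 143 × 2.64 = 377.5 N·m clockwise.
Weight: 24.3 × 10 = 243 N down at 0.12 m → arm 4.21 m, τ = 243 × 4.21 = 1023 N·m clockwise.
Net load moment about support A = 1650 N·m clockwise.
Reaction R at support B is upward at 0 m, arm 4.33 m → moment R × 4.33 counterclockwise.
Στ = 0 ⇒ R × 4.33 = 1650 ⇒ R = 381 N.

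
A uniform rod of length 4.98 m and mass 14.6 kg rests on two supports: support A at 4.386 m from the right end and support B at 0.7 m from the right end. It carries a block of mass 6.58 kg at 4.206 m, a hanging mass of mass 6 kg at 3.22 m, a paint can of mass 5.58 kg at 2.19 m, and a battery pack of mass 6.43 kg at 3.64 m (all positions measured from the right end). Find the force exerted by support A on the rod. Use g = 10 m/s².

Sum moments about support B (its reaction then has zero moment arm).
Beam weight: 14.6 × 10 = 146 N down at 2.49 m → arm 1.79 m, τ = 146 × 1.79 = 261.3 N·m counterclockwise.
Block: 6.58 × 10 = 65.8 N down at 4.206 m → arm 3.506 m, τ = 65.8 × 3.506 = 230.7 N·m counterclockwise.
Hanging mass: 6 × 10 = 60 N down at 3.22 m → arm 2.52 m, τ = 60 × 2.52 = 151.2 N·m counterclockwise.
Paint can: 5.58 × 10 = 55.8 N down at 2.19 m → arm 1.49 m, τ = 55.8 × 1.49 = 83.14 N·m counterclockwise.
Battery pack: 6.43 × 10 = 64.3 N down at 3.64 m → arm 2.94 m, τ = 64.3 × 2.94 = 189 N·m counterclockwise.
Net load moment about support B = 915.3 N·m counterclockwise.
Reaction R at support A is upward at 4.386 m, arm 3.686 m → moment R × 3.686 clockwise.
Balancing moments: R × 3.686 = 915.3, giving R = 248 N.

R_A ≈ 248 N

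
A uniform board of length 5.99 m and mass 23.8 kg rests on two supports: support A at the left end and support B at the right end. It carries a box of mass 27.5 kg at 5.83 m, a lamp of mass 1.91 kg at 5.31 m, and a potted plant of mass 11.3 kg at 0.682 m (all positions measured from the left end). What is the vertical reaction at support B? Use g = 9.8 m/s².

About support A:
Beam weight: 23.8 × 9.8 = 233.2 N down at 2.995 m → arm 2.995 m, τ = 233.2 × 2.995 = 698.4 N·m clockwise.
Box: 27.5 × 9.8 = 269.5 N down at 5.83 m → arm 5.83 m, τ = 269.5 × 5.83 = 1571 N·m clockwise.
Lamp: 1.91 × 9.8 = 18.72 N down at 5.31 m → arm 5.31 m, τ = 18.72 × 5.31 = 99.4 N·m clockwise.
Potted plant: 11.3 × 9.8 = 110.7 N down at 0.682 m → arm 0.682 m, τ = 110.7 × 0.682 = 75.5 N·m clockwise.
Net load moment about support A = 2444 N·m clockwise.
Reaction R at support B is upward at 5.99 m, arm 5.99 m → moment R × 5.99 counterclockwise.
Balancing moments: R × 5.99 = 2444, giving R = 408 N.

R_B ≈ 408 N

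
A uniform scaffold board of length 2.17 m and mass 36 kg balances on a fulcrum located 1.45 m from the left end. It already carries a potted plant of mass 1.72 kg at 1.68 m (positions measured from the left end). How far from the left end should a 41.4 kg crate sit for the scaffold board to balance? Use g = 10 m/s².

About the fulcrum (at 1.45 m from the left end):
Beam weight: 36 × 10 = 360 N down at 1.085 m → arm 0.365 m, τ = 360 × 0.365 = 131.4 N·m counterclockwise.
Potted plant: 1.72 × 10 = 17.2 N down at 1.68 m → arm 0.23 m, τ = 17.2 × 0.23 = 3.956 N·m clockwise.
Net moment of existing loads = 127.4 N·m counterclockwise.
The crate weighs 41.4 × 10 = 414 N and must supply an equal clockwise moment, so its lever arm about the fulcrum is 127.4 / 414 = 0.308 m.
That puts it at 1.45 + 0.308 = 1.76 m from the left end.

x ≈ 1.76 m from the left end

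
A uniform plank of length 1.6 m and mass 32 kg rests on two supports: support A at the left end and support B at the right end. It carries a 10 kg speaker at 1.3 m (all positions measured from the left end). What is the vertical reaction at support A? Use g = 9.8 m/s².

R_A ≈ 175 N

Taking torques about support B:
Beam weight: 32 × 9.8 = 313.6 N down at 0.8 m → arm 0.8 m, τ = 313.6 × 0.8 = 250.9 N·m counterclockwise.
Speaker: 10 × 9.8 = 98 N down at 1.3 m → arm 0.3 m, τ = 98 × 0.3 = 29.4 N·m counterclockwise.
Net load moment about support B = 280.3 N·m counterclockwise.
Reaction R at support A is upward at 0 m, arm 1.6 m → moment R × 1.6 clockwise.
For rotational equilibrium, R × 1.6 = 280.3, so R = 175 N.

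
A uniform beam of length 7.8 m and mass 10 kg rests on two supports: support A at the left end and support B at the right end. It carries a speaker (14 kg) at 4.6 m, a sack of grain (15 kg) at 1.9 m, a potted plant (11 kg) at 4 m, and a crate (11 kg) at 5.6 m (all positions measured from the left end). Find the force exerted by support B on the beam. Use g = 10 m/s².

R_B ≈ 304 N

About support A:
Beam weight: 10 × 10 = 100 N down at 3.9 m → arm 3.9 m, τ = 100 × 3.9 = 390 N·m clockwise.
Speaker: 14 × 10 = 140 N down at 4.6 m → arm 4.6 m, τ = 140 × 4.6 = 644 N·m clockwise.
Sack of grain: 15 × 10 = 150 N down at 1.9 m → arm 1.9 m, τ = 150 × 1.9 = 285 N·m clockwise.
Potted plant: 11 × 10 = 110 N down at 4 m → arm 4 m, τ = 110 × 4 = 440 N·m clockwise.
Crate: 11 × 10 = 110 N down at 5.6 m → arm 5.6 m, τ = 110 × 5.6 = 616 N·m clockwise.
Net load moment about support A = 2375 N·m clockwise.
Reaction R at support B is upward at 7.8 m, arm 7.8 m → moment R × 7.8 counterclockwise.
For rotational equilibrium, R × 7.8 = 2375, so R = 304 N.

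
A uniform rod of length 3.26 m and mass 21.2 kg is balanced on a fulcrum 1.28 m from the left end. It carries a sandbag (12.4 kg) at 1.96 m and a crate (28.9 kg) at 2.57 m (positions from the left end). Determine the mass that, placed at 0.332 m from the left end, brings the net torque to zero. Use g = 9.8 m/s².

Taking torques about the fulcrum (at 1.28 m from the left end):
Beam weight: 21.2 × 9.8 = 207.8 N down at 1.63 m → arm 0.35 m, τ = 207.8 × 0.35 = 72.73 N·m clockwise.
Sandbag: 12.4 × 9.8 = 121.5 N down at 1.96 m → arm 0.68 m, τ = 121.5 × 0.68 = 82.62 N·m clockwise.
Crate: 28.9 × 9.8 = 283.2 N down at 2.57 m → arm 1.29 m, τ = 283.2 × 1.29 = 365.3 N·m clockwise.
Net moment of known loads = 520.7 N·m clockwise.
An unknown mass m at 0.332 m has arm 0.948 m; its moment is m·g·0.948 counterclockwise.
Setting net torque to zero: m × 9.8 × 0.948 = 520.7 → m = 520.7 / (9.8 × 0.948) = 56 kg.

m ≈ 56 kg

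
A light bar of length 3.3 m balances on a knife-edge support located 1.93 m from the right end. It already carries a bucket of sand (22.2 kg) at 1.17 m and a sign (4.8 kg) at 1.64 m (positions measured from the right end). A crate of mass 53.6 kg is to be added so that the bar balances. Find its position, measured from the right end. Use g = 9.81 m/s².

x ≈ 2.27 m from the right end

Take moments about the knife-edge support (at 1.93 m from the right end).
Bucket of sand: 22.2 × 9.81 = 217.8 N down at 1.17 m → arm 0.76 m, τ = 217.8 × 0.76 = 165.5 N·m clockwise.
Sign: 4.8 × 9.81 = 47.09 N down at 1.64 m → arm 0.29 m, τ = 47.09 × 0.29 = 13.66 N·m clockwise.
Net moment of existing loads = 179.2 N·m clockwise.
The crate weighs 53.6 × 9.81 = 525.8 N and must supply an equal counterclockwise moment, so its lever arm about the knife-edge support is 179.2 / 525.8 = 0.341 m.
That puts it at 1.93 + 0.341 = 2.27 m from the right end.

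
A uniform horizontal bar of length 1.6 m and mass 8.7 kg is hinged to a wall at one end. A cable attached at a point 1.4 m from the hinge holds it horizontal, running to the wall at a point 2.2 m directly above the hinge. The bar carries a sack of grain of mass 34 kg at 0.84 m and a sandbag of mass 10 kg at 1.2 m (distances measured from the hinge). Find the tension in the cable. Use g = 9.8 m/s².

Sum moments about the hinge (the unknown hinge reaction has zero arm there).
Beam weight: 8.7 × 9.8 = 85.26 N down at 0.8 m → arm 0.8 m, τ = 85.26 × 0.8 = 68.21 N·m clockwise.
Sack of grain: 34 × 9.8 = 333.2 N down at 0.84 m → arm 0.84 m, τ = 333.2 × 0.84 = 279.9 N·m clockwise.
Sandbag: 10 × 9.8 = 98 N down at 1.2 m → arm 1.2 m, τ = 98 × 1.2 = 117.6 N·m clockwise.
Total clockwise load moment = 465.7 N·m.
The cable tension T acts at 1.4 m; only its component perpendicular to the bar, T sinθ, produces torque. sinθ = h/√(h²+d²) = 2.2/√(2.2²+1.4²) = 0.8437.
Balancing moments: T × 1.4 × 0.8437 = 465.7, giving T = 465.7 / 1.181 = 394 N.

T ≈ 394 N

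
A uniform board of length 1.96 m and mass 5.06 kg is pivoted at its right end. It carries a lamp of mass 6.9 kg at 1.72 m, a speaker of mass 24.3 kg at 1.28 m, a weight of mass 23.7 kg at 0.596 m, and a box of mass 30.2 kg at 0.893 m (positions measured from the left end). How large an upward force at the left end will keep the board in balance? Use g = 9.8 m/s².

Choose the right end as the axis so the unknown pivot reaction has zero arm there.
Beam weight: 5.06 × 9.8 = 49.59 N down at 0.98 m → arm 0.98 m, τ = 49.59 × 0.98 = 48.6 N·m counterclockwise.
Lamp: 6.9 × 9.8 = 67.62 N down at 1.72 m → arm 0.24 m, τ = 67.62 × 0.24 = 16.23 N·m counterclockwise.
Speaker: 24.3 × 9.8 = 238.1 N down at 1.28 m → arm 0.68 m, τ = 238.1 × 0.68 = 161.9 N·m counterclockwise.
Weight: 23.7 × 9.8 = 232.3 N down at 0.596 m → arm 1.364 m, τ = 232.3 × 1.364 = 316.9 N·m counterclockwise.
Box: 30.2 × 9.8 = 296 N down at 0.893 m → arm 1.067 m, τ = 296 × 1.067 = 315.8 N·m counterclockwise.
Net moment of the loads = 859.4 N·m counterclockwise.
The upward force F acts at the left end, arm 1.96 m, giving F × 1.96 clockwise.
Balancing moments: F × 1.96 = 859.4, giving F = 859.4 / 1.96 = 438 N.

F ≈ 438 N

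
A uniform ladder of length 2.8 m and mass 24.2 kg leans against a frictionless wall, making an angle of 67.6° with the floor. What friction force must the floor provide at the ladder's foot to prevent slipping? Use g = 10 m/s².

Sum moments about the foot of the ladder (the floor normal and friction both act there and drop out).
Ladder weight 24.2×10 = 242 N acts at 1.4 m along the ladder; its horizontal arm is 1.4·cos67.6° = 0.5335 m → τ = 129.1 N·m clockwise.
Wall normal N acts horizontally at the top; its moment arm is the height L sinθ = 2.8·sin67.6° = 2.589 m, counterclockwise.
Στ = 0 ⇒ N × 2.589 = 129.1 ⇒ N = 49.9 N.
ΣFx = 0: friction at the foot balances the wall's push, so f = N_wall = 49.9 N.

f ≈ 49.9 N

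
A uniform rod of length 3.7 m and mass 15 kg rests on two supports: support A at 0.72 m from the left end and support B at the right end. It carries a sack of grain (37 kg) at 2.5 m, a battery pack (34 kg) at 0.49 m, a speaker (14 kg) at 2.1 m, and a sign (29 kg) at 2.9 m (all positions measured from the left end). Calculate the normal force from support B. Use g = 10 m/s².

R_B ≈ 529 N

About support A:
Beam weight: 15 × 10 = 150 N down at 1.85 m → arm 1.13 m, τ = 150 × 1.13 = 169.5 N·m clockwise.
Sack of grain: 37 × 10 = 370 N down at 2.5 m → arm 1.78 m, τ = 370 × 1.78 = 658.6 N·m clockwise.
Battery pack: 34 × 10 = 340 N down at 0.49 m → arm 0.23 m, τ = 340 × 0.23 = 78.2 N·m counterclockwise.
Speaker: 14 × 10 = 140 N down at 2.1 m → arm 1.38 m, τ = 140 × 1.38 = 193.2 N·m clockwise.
Sign: 29 × 10 = 290 N down at 2.9 m → arm 2.18 m, τ = 290 × 2.18 = 632.2 N·m clockwise.
Net load moment about support A = 1575 N·m clockwise.
Reaction R at support B is upward at 3.7 m, arm 2.98 m → moment R × 2.98 counterclockwise.
Στ = 0 ⇒ R × 2.98 = 1575 ⇒ R = 529 N.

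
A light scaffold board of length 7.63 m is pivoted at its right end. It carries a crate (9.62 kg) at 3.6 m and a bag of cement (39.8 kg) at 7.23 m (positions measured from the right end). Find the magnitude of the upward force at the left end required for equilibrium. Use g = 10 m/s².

F ≈ 423 N

Choose the right end as the axis so the unknown pivot reaction has zero arm there.
Crate: 9.62 × 10 = 96.2 N down at 3.6 m → arm 3.6 m, τ = 96.2 × 3.6 = 346.3 N·m counterclockwise.
Bag of cement: 39.8 × 10 = 398 N down at 7.23 m → arm 7.23 m, τ = 398 × 7.23 = 2878 N·m counterclockwise.
Net moment of the loads = 3224 N·m counterclockwise.
The upward force F acts at the left end, arm 7.63 m, giving F × 7.63 clockwise.
Setting net torque to zero: F × 7.63 = 3224 → F = 3224 / 7.63 = 423 N.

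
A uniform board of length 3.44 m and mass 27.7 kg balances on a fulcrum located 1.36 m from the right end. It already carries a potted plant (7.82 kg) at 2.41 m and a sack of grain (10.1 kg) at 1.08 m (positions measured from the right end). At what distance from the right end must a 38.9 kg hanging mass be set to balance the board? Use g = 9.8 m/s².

Choose the fulcrum (at 1.36 m from the right end) as the axis so the support reaction has zero arm there.
Beam weight: 27.7 × 9.8 = 271.5 N down at 1.72 m → arm 0.36 m, τ = 271.5 × 0.36 = 97.74 N·m counterclockwise.
Potted plant: 7.82 × 9.8 = 76.64 N down at 2.41 m → arm 1.05 m, τ = 76.64 × 1.05 = 80.47 N·m counterclockwise.
Sack of grain: 10.1 × 9.8 = 98.98 N down at 1.08 m → arm 0.28 m, τ = 98.98 × 0.28 = 27.71 N·m clockwise.
Net moment of existing loads = 150.5 N·m counterclockwise.
The hanging mass weighs 38.9 × 9.8 = 381.2 N and must supply an equal clockwise moment, so its lever arm about the fulcrum is 150.5 / 381.2 = 0.395 m.
That puts it at 1.36 − 0.395 = 0.965 m from the right end.

x ≈ 0.965 m from the right end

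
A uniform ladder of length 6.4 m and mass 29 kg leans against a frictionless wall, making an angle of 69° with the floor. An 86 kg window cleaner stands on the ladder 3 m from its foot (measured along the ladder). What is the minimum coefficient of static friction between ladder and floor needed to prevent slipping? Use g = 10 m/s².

Choose the foot of the ladder as the axis so the floor normal and friction both act there and drop out.
Ladder weight 29×10 = 290 N acts at 3.2 m along the ladder; its horizontal arm is 3.2·cos69° = 1.147 m → τ = 332.6 N·m clockwise.
Window cleaner: 86×10 = 860 N at 3 m → arm 1.075 m → τ = 924.5 N·m clockwise.
Wall normal N acts horizontally at the top; its moment arm is the height L sinθ = 6.4·sin69° = 5.975 m, counterclockwise.
Balancing moments: N × 5.975 = 1257, giving N = 210.4 N.
ΣFx = 0 ⇒ f = N_wall = 210.4 N. ΣFy = 0 ⇒ N_floor = 1150 N.
μ_min = f / N_floor = 210.4 / 1150 = 0.183.

μ_min ≈ 0.183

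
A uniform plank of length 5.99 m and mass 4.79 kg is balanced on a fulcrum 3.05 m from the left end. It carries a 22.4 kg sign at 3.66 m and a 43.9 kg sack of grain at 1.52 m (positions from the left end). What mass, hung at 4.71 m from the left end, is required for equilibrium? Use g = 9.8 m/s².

m ≈ 32.4 kg

Taking torques about the fulcrum (at 3.05 m from the left end):
Beam weight: 4.79 × 9.8 = 46.94 N down at 2.995 m → arm 0.055 m, τ = 46.94 × 0.055 = 2.582 N·m counterclockwise.
Sign: 22.4 × 9.8 = 219.5 N down at 3.66 m → arm 0.61 m, τ = 219.5 × 0.61 = 133.9 N·m clockwise.
Sack of grain: 43.9 × 9.8 = 430.2 N down at 1.52 m → arm 1.53 m, τ = 430.2 × 1.53 = 658.2 N·m counterclockwise.
Net moment of known loads = 526.9 N·m counterclockwise.
An unknown mass m at 4.71 m has arm 1.66 m; its moment is m·g·1.66 clockwise.
For rotational equilibrium, m × 9.8 × 1.66 = 526.9, so m = 526.9 / (9.8 × 1.66) = 32.4 kg.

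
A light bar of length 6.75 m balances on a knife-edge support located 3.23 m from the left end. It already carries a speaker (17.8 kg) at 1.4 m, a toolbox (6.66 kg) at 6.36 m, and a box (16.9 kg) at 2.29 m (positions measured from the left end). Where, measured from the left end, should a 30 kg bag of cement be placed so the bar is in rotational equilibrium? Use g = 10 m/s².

x ≈ 4.15 m from the left end

About the knife-edge support (at 3.23 m from the left end):
Speaker: 17.8 × 10 = 178 N down at 1.4 m → arm 1.83 m, τ = 178 × 1.83 = 325.7 N·m counterclockwise.
Toolbox: 6.66 × 10 = 66.6 N down at 6.36 m → arm 3.13 m, τ = 66.6 × 3.13 = 208.5 N·m clockwise.
Box: 16.9 × 10 = 169 N down at 2.29 m → arm 0.94 m, τ = 169 × 0.94 = 158.9 N·m counterclockwise.
Net moment of existing loads = 276.1 N·m counterclockwise.
The bag of cement weighs 30 × 10 = 300 N and must supply an equal clockwise moment, so its lever arm about the knife-edge support is 276.1 / 300 = 0.92 m.
That puts it at 3.23 + 0.92 = 4.15 m from the left end.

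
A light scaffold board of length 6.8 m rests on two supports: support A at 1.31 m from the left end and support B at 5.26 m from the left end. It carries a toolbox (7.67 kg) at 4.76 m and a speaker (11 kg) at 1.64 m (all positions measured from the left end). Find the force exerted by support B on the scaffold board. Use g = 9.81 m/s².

Sum moments about support A (its reaction then has zero moment arm).
Toolbox: 7.67 × 9.81 = 75.24 N down at 4.76 m → arm 3.45 m, τ = 75.24 × 3.45 = 259.6 N·m clockwise.
Speaker: 11 × 9.81 = 107.9 N down at 1.64 m → arm 0.33 m, τ = 107.9 × 0.33 = 35.61 N·m clockwise.
Net load moment about support A = 295.2 N·m clockwise.
Reaction R at support B is upward at 5.26 m, arm 3.95 m → moment R × 3.95 counterclockwise.
Setting net torque to zero: R × 3.95 = 295.2 → R = 74.7 N.

R_B ≈ 74.7 N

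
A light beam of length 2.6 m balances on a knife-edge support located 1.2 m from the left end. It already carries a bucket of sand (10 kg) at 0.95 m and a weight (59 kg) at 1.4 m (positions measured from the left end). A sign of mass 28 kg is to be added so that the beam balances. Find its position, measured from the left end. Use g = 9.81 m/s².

About the knife-edge support (at 1.2 m from the left end):
Bucket of sand: 10 × 9.81 = 98.1 N down at 0.95 m → arm 0.25 m, τ = 98.1 × 0.25 = 24.52 N·m counterclockwise.
Weight: 59 × 9.81 = 578.8 N down at 1.4 m → arm 0.2 m, τ = 578.8 × 0.2 = 115.8 N·m clockwise.
Net moment of existing loads = 91.28 N·m clockwise.
The sign weighs 28 × 9.81 = 274.7 N and must supply an equal counterclockwise moment, so its lever arm about the knife-edge support is 91.28 / 274.7 = 0.332 m.
That puts it at 1.2 − 0.332 = 0.868 m from the left end.

x ≈ 0.868 m from the left end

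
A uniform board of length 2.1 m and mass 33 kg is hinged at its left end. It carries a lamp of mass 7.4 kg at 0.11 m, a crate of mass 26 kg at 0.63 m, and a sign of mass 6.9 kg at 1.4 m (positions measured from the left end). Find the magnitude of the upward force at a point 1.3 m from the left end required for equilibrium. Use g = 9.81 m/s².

Take moments about the left end.
Beam weight: 33 × 9.81 = 323.7 N down at 1.05 m → arm 1.05 m, τ = 323.7 × 1.05 = 339.9 N·m clockwise.
Lamp: 7.4 × 9.81 = 72.59 N down at 0.11 m → arm 0.11 m, τ = 72.59 × 0.11 = 7.985 N·m clockwise.
Crate: 26 × 9.81 = 255.1 N down at 0.63 m → arm 0.63 m, τ = 255.1 × 0.63 = 160.7 N·m clockwise.
Sign: 6.9 × 9.81 = 67.69 N down at 1.4 m → arm 1.4 m, τ = 67.69 × 1.4 = 94.77 N·m clockwise.
Net moment of the loads = 603.4 N·m clockwise.
The upward force F acts at a point 1.3 m from the left end, arm 1.3 m, giving F × 1.3 counterclockwise.
For rotational equilibrium, F × 1.3 = 603.4, so F = 603.4 / 1.3 = 464 N.

F ≈ 464 N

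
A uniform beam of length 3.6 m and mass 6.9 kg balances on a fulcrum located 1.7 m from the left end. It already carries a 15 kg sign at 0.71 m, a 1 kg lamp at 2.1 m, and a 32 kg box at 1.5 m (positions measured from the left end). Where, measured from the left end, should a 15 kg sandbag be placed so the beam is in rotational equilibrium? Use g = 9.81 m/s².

x ≈ 3.04 m from the left end

Taking torques about the fulcrum (at 1.7 m from the left end):
Beam weight: 6.9 × 9.81 = 67.69 N down at 1.8 m → arm 0.1 m, τ = 67.69 × 0.1 = 6.769 N·m clockwise.
Sign: 15 × 9.81 = 147.2 N down at 0.71 m → arm 0.99 m, τ = 147.2 × 0.99 = 145.7 N·m counterclockwise.
Lamp: 1 × 9.81 = 9.81 N down at 2.1 m → arm 0.4 m, τ = 9.81 × 0.4 = 3.924 N·m clockwise.
Box: 32 × 9.81 = 313.9 N down at 1.5 m → arm 0.2 m, τ = 313.9 × 0.2 = 62.78 N·m counterclockwise.
Net moment of existing loads = 197.8 N·m counterclockwise.
The sandbag weighs 15 × 9.81 = 147.2 N and must supply an equal clockwise moment, so its lever arm about the fulcrum is 197.8 / 147.2 = 1.34 m.
That puts it at 1.7 + 1.34 = 3.04 m from the left end.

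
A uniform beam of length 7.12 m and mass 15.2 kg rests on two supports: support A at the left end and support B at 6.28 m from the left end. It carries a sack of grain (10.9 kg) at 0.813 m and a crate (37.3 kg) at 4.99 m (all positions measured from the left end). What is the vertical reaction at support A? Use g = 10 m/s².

R_A ≈ 237 N

Taking torques about support B:
Beam weight: 15.2 × 10 = 152 N down at 3.56 m → arm 2.72 m, τ = 152 × 2.72 = 413.4 N·m counterclockwise.
Sack of grain: 10.9 × 10 = 109 N down at 0.813 m → arm 5.467 m, τ = 109 × 5.467 = 595.9 N·m counterclockwise.
Crate: 37.3 × 10 = 373 N down at 4.99 m → arm 1.29 m, τ = 373 × 1.29 = 481.2 N·m counterclockwise.
Net load moment about support B = 1490 N·m counterclockwise.
Reaction R at support A is upward at 0 m, arm 6.28 m → moment R × 6.28 clockwise.
For rotational equilibrium, R × 6.28 = 1490, so R = 237 N.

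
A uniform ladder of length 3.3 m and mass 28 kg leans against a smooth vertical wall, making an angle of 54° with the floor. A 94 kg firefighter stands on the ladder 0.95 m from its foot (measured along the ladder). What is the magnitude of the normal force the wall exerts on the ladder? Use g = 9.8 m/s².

Sum moments about the foot of the ladder (the floor normal and friction both act there and drop out).
Ladder weight 28×9.8 = 274.4 N acts at 1.65 m along the ladder; its horizontal arm is 1.65·cos54° = 0.9698 m → τ = 266.1 N·m clockwise.
Firefighter: 94×9.8 = 921.2 N at 0.95 m → arm 0.5584 m → τ = 514.4 N·m clockwise.
Wall normal N acts horizontally at the top; its moment arm is the height L sinθ = 3.3·sin54° = 2.67 m, counterclockwise.
Setting net torque to zero: N × 2.67 = 780.5 → N = 292 N.

N_wall ≈ 292 N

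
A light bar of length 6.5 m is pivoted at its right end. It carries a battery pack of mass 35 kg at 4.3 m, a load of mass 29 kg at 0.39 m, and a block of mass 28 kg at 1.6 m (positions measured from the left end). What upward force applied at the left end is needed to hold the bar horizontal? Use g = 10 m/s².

F ≈ 602 N

About the right end:
Battery pack: 35 × 10 = 350 N down at 4.3 m → arm 2.2 m, τ = 350 × 2.2 = 770 N·m counterclockwise.
Load: 29 × 10 = 290 N down at 0.39 m → arm 6.11 m, τ = 290 × 6.11 = 1772 N·m counterclockwise.
Block: 28 × 10 = 280 N down at 1.6 m → arm 4.9 m, τ = 280 × 4.9 = 1372 N·m counterclockwise.
Net moment of the loads = 3914 N·m counterclockwise.
The upward force F acts at the left end, arm 6.5 m, giving F × 6.5 clockwise.
For rotational equilibrium, F × 6.5 = 3914, so F = 3914 / 6.5 = 602 N.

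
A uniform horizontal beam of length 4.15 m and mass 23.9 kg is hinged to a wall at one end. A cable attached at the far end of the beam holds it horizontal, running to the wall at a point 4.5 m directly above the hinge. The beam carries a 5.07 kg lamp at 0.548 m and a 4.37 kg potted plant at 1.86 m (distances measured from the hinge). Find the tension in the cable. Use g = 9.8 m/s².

T ≈ 194 N

About the hinge:
Beam weight: 23.9 × 9.8 = 234.2 N down at 2.075 m → arm 2.075 m, τ = 234.2 × 2.075 = 486 N·m clockwise.
Lamp: 5.07 × 9.8 = 49.69 N down at 0.548 m → arm 0.548 m, τ = 49.69 × 0.548 = 27.23 N·m clockwise.
Potted plant: 4.37 × 9.8 = 42.83 N down at 1.86 m → arm 1.86 m, τ = 42.83 × 1.86 = 79.66 N·m clockwise.
Total clockwise load moment = 592.9 N·m.
The cable tension T acts at 4.15 m; only its component perpendicular to the beam, T sinθ, produces torque. sinθ = h/√(h²+d²) = 4.5/√(4.5²+4.15²) = 0.7351.
Balancing moments: T × 4.15 × 0.7351 = 592.9, giving T = 592.9 / 3.051 = 194 N.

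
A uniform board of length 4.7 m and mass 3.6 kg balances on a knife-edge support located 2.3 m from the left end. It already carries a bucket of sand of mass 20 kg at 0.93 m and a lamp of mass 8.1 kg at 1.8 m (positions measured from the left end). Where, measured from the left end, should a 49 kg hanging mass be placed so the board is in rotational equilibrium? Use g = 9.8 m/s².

Choose the knife-edge support (at 2.3 m from the left end) as the axis so the support reaction has zero arm there.
Beam weight: 3.6 × 9.8 = 35.28 N down at 2.35 m → arm 0.05 m, τ = 35.28 × 0.05 = 1.764 N·m clockwise.
Bucket of sand: 20 × 9.8 = 196 N down at 0.93 m → arm 1.37 m, τ = 196 × 1.37 = 268.5 N·m counterclockwise.
Lamp: 8.1 × 9.8 = 79.38 N down at 1.8 m → arm 0.5 m, τ = 79.38 × 0.5 = 39.69 N·m counterclockwise.
Net moment of existing loads = 306.4 N·m counterclockwise.
The hanging mass weighs 49 × 9.8 = 480.2 N and must supply an equal clockwise moment, so its lever arm about the knife-edge support is 306.4 / 480.2 = 0.638 m.
That puts it at 2.3 + 0.638 = 2.94 m from the left end.

x ≈ 2.94 m from the left end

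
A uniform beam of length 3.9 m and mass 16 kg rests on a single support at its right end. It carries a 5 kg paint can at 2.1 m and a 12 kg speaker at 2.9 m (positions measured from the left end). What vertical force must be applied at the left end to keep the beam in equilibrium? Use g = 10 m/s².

F ≈ 134 N

Choose the right end as the axis so the unknown pivot reaction has zero arm there.
Beam weight: 16 × 10 = 160 N down at 1.95 m → arm 1.95 m, τ = 160 × 1.95 = 312 N·m counterclockwise.
Paint can: 5 × 10 = 50 N down at 2.1 m → arm 1.8 m, τ = 50 × 1.8 = 90 N·m counterclockwise.
Speaker: 12 × 10 = 120 N down at 2.9 m → arm 1 m, τ = 120 × 1 = 120 N·m counterclockwise.
Net moment of the loads = 522 N·m counterclockwise.
The upward force F acts at the left end, arm 3.9 m, giving F × 3.9 clockwise.
Στ = 0 ⇒ F × 3.9 = 522 ⇒ F = 522 / 3.9 = 134 N.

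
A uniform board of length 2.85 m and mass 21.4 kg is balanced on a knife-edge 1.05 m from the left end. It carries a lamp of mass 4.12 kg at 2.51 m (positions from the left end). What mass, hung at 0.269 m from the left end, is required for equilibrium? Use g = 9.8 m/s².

m ≈ 18 kg

Choose the knife-edge (at 1.05 m from the left end) as the axis so the support reaction has zero arm there.
Beam weight: 21.4 × 9.8 = 209.7 N down at 1.425 m → arm 0.375 m, τ = 209.7 × 0.375 = 78.64 N·m clockwise.
Lamp: 4.12 × 9.8 = 40.38 N down at 2.51 m → arm 1.46 m, τ = 40.38 × 1.46 = 58.95 N·m clockwise.
Net moment of known loads = 137.6 N·m clockwise.
An unknown mass m at 0.269 m has arm 0.781 m; its moment is m·g·0.781 counterclockwise.
Setting net torque to zero: m × 9.8 × 0.781 = 137.6 → m = 137.6 / (9.8 × 0.781) = 18 kg.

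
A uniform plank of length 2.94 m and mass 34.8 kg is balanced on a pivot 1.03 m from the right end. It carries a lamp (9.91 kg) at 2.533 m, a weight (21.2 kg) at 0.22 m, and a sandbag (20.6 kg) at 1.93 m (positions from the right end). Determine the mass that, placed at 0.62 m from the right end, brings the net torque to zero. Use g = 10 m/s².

m ≈ 77 kg

Choose the pivot (at 1.03 m from the right end) as the axis so the support reaction has zero arm there.
Beam weight: 34.8 × 10 = 348 N down at 1.47 m → arm 0.44 m, τ = 348 × 0.44 = 153.1 N·m counterclockwise.
Lamp: 9.91 × 10 = 99.1 N down at 2.533 m → arm 1.503 m, τ = 99.1 × 1.503 = 148.9 N·m counterclockwise.
Weight: 21.2 × 10 = 212 N down at 0.22 m → arm 0.81 m, τ = 212 × 0.81 = 171.7 N·m clockwise.
Sandbag: 20.6 × 10 = 206 N down at 1.93 m → arm 0.9 m, τ = 206 × 0.9 = 185.4 N·m counterclockwise.
Net moment of known loads = 315.7 N·m counterclockwise.
An unknown mass m at 0.62 m has arm 0.41 m; its moment is m·g·0.41 clockwise.
Balancing moments: m × 10 × 0.41 = 315.7, giving m = 315.7 / (10 × 0.41) = 77 kg.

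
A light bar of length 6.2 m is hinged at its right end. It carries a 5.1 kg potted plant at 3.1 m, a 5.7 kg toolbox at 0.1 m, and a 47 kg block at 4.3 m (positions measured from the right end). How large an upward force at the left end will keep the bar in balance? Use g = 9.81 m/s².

F ≈ 346 N

Choose the right end as the axis so the unknown pivot reaction has zero arm there.
Potted plant: 5.1 × 9.81 = 50.03 N down at 3.1 m → arm 3.1 m, τ = 50.03 × 3.1 = 155.1 N·m counterclockwise.
Toolbox: 5.7 × 9.81 = 55.92 N down at 0.1 m → arm 0.1 m, τ = 55.92 × 0.1 = 5.592 N·m counterclockwise.
Block: 47 × 9.81 = 461.1 N down at 4.3 m → arm 4.3 m, τ = 461.1 × 4.3 = 1983 N·m counterclockwise.
Net moment of the loads = 2144 N·m counterclockwise.
The upward force F acts at the left end, arm 6.2 m, giving F × 6.2 clockwise.
For rotational equilibrium, F × 6.2 = 2144, so F = 2144 / 6.2 = 346 N.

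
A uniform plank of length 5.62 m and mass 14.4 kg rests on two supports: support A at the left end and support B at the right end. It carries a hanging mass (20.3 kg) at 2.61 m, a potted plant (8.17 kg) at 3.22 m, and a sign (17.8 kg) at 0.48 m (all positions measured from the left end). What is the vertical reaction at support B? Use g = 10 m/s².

Take moments about support A.
Beam weight: 14.4 × 10 = 144 N down at 2.81 m → arm 2.81 m, τ = 144 × 2.81 = 404.6 N·m clockwise.
Hanging mass: 20.3 × 10 = 203 N down at 2.61 m → arm 2.61 m, τ = 203 × 2.61 = 529.8 N·m clockwise.
Potted plant: 8.17 × 10 = 81.7 N down at 3.22 m → arm 3.22 m, τ = 81.7 × 3.22 = 263.1 N·m clockwise.
Sign: 17.8 × 10 = 178 N down at 0.48 m → arm 0.48 m, τ = 178 × 0.48 = 85.44 N·m clockwise.
Net load moment about support A = 1283 N·m clockwise.
Reaction R at support B is upward at 5.62 m, arm 5.62 m → moment R × 5.62 counterclockwise.
Στ = 0 ⇒ R × 5.62 = 1283 ⇒ R = 228 N.

R_B ≈ 228 N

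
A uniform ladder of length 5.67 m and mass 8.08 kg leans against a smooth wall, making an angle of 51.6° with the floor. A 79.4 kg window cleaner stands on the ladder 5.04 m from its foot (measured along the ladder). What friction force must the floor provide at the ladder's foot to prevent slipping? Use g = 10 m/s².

Choose the foot of the ladder as the axis so the floor normal and friction both act there and drop out.
Ladder weight 8.08×10 = 80.8 N acts at 2.835 m along the ladder; its horizontal arm is 2.835·cos51.6° = 1.761 m → τ = 142.3 N·m clockwise.
Window cleaner: 79.4×10 = 794 N at 5.04 m → arm 3.131 m → τ = 2486 N·m clockwise.
Wall normal N acts horizontally at the top; its moment arm is the height L sinθ = 5.67·sin51.6° = 4.444 m, counterclockwise.
Balancing moments: N × 4.444 = 2628, giving N = 591 N.
ΣFx = 0: friction at the foot balances the wall's push, so f = N_wall = 591 N.

f ≈ 591 N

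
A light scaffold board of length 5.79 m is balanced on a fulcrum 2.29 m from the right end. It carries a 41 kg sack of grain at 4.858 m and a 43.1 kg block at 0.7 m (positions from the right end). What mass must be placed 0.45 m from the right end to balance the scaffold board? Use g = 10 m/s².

About the fulcrum (at 2.29 m from the right end):
Sack of grain: 41 × 10 = 410 N down at 4.858 m → arm 2.568 m, τ = 410 × 2.568 = 1053 N·m counterclockwise.
Block: 43.1 × 10 = 431 N down at 0.7 m → arm 1.59 m, τ = 431 × 1.59 = 685.3 N·m clockwise.
Net moment of known loads = 367.7 N·m counterclockwise.
An unknown mass m at 0.45 m has arm 1.84 m; its moment is m·g·1.84 clockwise.
For rotational equilibrium, m × 10 × 1.84 = 367.7, so m = 367.7 / (10 × 1.84) = 20 kg.

m ≈ 20 kg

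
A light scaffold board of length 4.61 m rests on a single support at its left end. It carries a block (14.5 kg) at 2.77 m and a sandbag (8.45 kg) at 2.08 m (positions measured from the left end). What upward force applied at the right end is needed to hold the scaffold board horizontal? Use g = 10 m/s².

Take moments about the left end.
Block: 14.5 × 10 = 145 N down at 2.77 m → arm 2.77 m, τ = 145 × 2.77 = 401.6 N·m clockwise.
Sandbag: 8.45 × 10 = 84.5 N down at 2.08 m → arm 2.08 m, τ = 84.5 × 2.08 = 175.8 N·m clockwise.
Net moment of the loads = 577.4 N·m clockwise.
The upward force F acts at the right end, arm 4.61 m, giving F × 4.61 counterclockwise.
Setting net torque to zero: F × 4.61 = 577.4 → F = 577.4 / 4.61 = 125 N.

F ≈ 125 N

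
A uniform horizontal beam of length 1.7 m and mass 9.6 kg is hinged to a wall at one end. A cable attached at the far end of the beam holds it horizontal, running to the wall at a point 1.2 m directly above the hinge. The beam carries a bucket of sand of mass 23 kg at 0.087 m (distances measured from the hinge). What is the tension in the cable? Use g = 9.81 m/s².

T ≈ 102 N

Choose the hinge as the axis so the unknown hinge reaction has zero arm there.
Beam weight: 9.6 × 9.81 = 94.18 N down at 0.85 m → arm 0.85 m, τ = 94.18 × 0.85 = 80.05 N·m clockwise.
Bucket of sand: 23 × 9.81 = 225.6 N down at 0.087 m → arm 0.087 m, τ = 225.6 × 0.087 = 19.63 N·m clockwise.
Total clockwise load moment = 99.68 N·m.
The cable tension T acts at 1.7 m; only its component perpendicular to the beam, T sinθ, produces torque. sinθ = h/√(h²+d²) = 1.2/√(1.2²+1.7²) = 0.5767.
For rotational equilibrium, T × 1.7 × 0.5767 = 99.68, so T = 99.68 / 0.9804 = 102 N.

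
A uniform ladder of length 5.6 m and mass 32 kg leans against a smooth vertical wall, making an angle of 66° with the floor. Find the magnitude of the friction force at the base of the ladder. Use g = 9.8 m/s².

f ≈ 69.8 N

Choose the foot of the ladder as the axis so the floor normal and friction both act there and drop out.
Ladder weight 32×9.8 = 313.6 N acts at 2.8 m along the ladder; its horizontal arm is 2.8·cos66° = 1.139 m → τ = 357.2 N·m clockwise.
Wall normal N acts horizontally at the top; its moment arm is the height L sinθ = 5.6·sin66° = 5.116 m, counterclockwise.
Στ = 0 ⇒ N × 5.116 = 357.2 ⇒ N = 69.8 N.
ΣFx = 0: friction at the foot balances the wall's push, so f = N_wall = 69.8 N.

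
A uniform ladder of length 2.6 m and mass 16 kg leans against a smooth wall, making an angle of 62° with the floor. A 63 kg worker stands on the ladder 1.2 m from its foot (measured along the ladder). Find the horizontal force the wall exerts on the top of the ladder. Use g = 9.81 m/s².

About the foot of the ladder:
Ladder weight 16×9.81 = 157 N acts at 1.3 m along the ladder; its horizontal arm is 1.3·cos62° = 0.6103 m → τ = 95.82 N·m clockwise.
Worker: 63×9.81 = 618 N at 1.2 m → arm 0.5634 m → τ = 348.2 N·m clockwise.
Wall normal N acts horizontally at the top; its moment arm is the height L sinθ = 2.6·sin62° = 2.296 m, counterclockwise.
Setting net torque to zero: N × 2.296 = 444 → N = 193 N.

N_wall ≈ 193 N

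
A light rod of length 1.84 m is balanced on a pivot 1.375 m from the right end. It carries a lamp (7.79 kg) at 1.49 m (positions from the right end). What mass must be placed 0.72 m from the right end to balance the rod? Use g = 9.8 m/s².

m ≈ 1.37 kg

Taking torques about the pivot (at 1.375 m from the right end):
Lamp: 7.79 × 9.8 = 76.34 N down at 1.49 m → arm 0.115 m, τ = 76.34 × 0.115 = 8.779 N·m counterclockwise.
Net moment of known loads = 8.779 N·m counterclockwise.
An unknown mass m at 0.72 m has arm 0.655 m; its moment is m·g·0.655 clockwise.
For rotational equilibrium, m × 9.8 × 0.655 = 8.779, so m = 8.779 / (9.8 × 0.655) = 1.37 kg.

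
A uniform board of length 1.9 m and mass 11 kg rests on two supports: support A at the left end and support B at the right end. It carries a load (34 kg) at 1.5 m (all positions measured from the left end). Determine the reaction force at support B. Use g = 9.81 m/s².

R_B ≈ 317 N

Taking torques about support A:
Beam weight: 11 × 9.81 = 107.9 N down at 0.95 m → arm 0.95 m, τ = 107.9 × 0.95 = 102.5 N·m clockwise.
Load: 34 × 9.81 = 333.5 N down at 1.5 m → arm 1.5 m, τ = 333.5 × 1.5 = 500.2 N·m clockwise.
Net load moment about support A = 602.7 N·m clockwise.
Reaction R at support B is upward at 1.9 m, arm 1.9 m → moment R × 1.9 counterclockwise.
Setting net torque to zero: R × 1.9 = 602.7 → R = 317 N.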